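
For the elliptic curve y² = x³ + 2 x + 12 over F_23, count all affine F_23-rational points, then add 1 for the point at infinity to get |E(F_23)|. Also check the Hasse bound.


Affine points = {(0, 9), (0, 14), (2, 1), (2, 22), (5, 3), (5, 20), (7, 1), (7, 22), (9, 0), (11, 10), (11, 13), (12, 4), (12, 19), (13, 2), (13, 21), (14, 1), (14, 22), (15, 6), (15, 17), (16, 0), (19, 3), (19, 20), (20, 5), (20, 18), (21, 0), (22, 3), (22, 20)}; affine count = 27; |E(F_23)| = 28.

Discriminant check: Δ ∝ 4a³ + 27b² = 4·2³ + 27·12² = 4·8 + 27·144 ≡ 10 (mod 23). Nonzero ⇒ E is nonsingular.
For each x ∈ F_23, compute rhs = x³ + 2·x + 12 mod 23, then count y ∈ F_23 with y² ≡ rhs.
  x = 0: rhs = 12, matching y values: 9, 14 (2 points).
  x = 1: rhs = 15, matching y values: none (0 points).
  x = 2: rhs = 1, matching y values: 1, 22 (2 points).
  x = 3: rhs = 22, matching y values: none (0 points).
  x = 4: rhs = 15, matching y values: none (0 points).
  x = 5: rhs = 9, matching y values: 3, 20 (2 points).
  x = 6: rhs = 10, matching y values: none (0 points).
  x = 7: rhs = 1, matching y values: 1, 22 (2 points).
  x = 8: rhs = 11, matching y values: none (0 points).
  x = 9: rhs = 0, matching y values: 0 (1 points).
  x = 10: rhs = 20, matching y values: none (0 points).
  x = 11: rhs = 8, matching y values: 10, 13 (2 points).
  x = 12: rhs = 16, matching y values: 4, 19 (2 points).
  x = 13: rhs = 4, matching y values: 2, 21 (2 points).
  x = 14: rhs = 1, matching y values: 1, 22 (2 points).
  x = 15: rhs = 13, matching y values: 6, 17 (2 points).
  x = 16: rhs = 0, matching y values: 0 (1 points).
  x = 17: rhs = 14, matching y values: none (0 points).
  x = 18: rhs = 15, matching y values: none (0 points).
  x = 19: rhs = 9, matching y values: 3, 20 (2 points).
  x = 20: rhs = 2, matching y values: 5, 18 (2 points).
  x = 21: rhs = 0, matching y values: 0 (1 points).
  x = 22: rhs = 9, matching y values: 3, 20 (2 points).
Total affine count: 27.
Full point count |E(F_23)| = 27 + 1 = 28.
Hasse bound: |28 − (23+1)| = |4| = 4 ≤ 2√23 ≈ 9.5917 ✓.


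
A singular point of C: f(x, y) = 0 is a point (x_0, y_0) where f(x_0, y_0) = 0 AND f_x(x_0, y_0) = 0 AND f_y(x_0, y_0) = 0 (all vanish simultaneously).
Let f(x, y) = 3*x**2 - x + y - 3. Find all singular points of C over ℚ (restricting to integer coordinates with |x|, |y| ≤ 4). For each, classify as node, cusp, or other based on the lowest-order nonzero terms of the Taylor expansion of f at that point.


No singular points in the scanned grid; C is smooth there.

Compute partial derivatives:
  f_x = 6*x - 1.
  f_y = 1.
f_y = 1 is a nonzero constant, so f_y never vanishes: no point (x, y) can satisfy f = f_x = f_y = 0. In particular no (x, y) ∈ {−4, ..., 4}² is singular; the curve is smooth.


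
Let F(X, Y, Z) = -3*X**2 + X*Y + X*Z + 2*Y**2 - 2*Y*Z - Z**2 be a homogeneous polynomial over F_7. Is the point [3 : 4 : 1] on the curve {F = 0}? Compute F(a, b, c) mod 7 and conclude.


F(3,4,1) ≡ 4 (mod 7); P is NOT on the curve.

Evaluate F(3, 4, 1) term-by-term (mod 7).
  -3*X**2 ↦ -3·9·1·1 = -27
  X*Y ↦ 1·3·4·1 = 12
  X*Z ↦ 1·3·1·1 = 3
  2*Y**2 ↦ 2·1·16·1 = 32
  -2*Y*Z ↦ -2·1·4·1 = -8
  -Z**2 ↦ -1·1·1·1 = -1
Sum: F(3, 4, 1) = (-27) + (12) + (3) + (32) + (-8) + (-1) = 11.
Reducing mod 7: 11 ≡ 4 (mod 7).
Since F(a, b, c) ≡ 4 ≠ 0 (mod 7), P does NOT lie on the curve.


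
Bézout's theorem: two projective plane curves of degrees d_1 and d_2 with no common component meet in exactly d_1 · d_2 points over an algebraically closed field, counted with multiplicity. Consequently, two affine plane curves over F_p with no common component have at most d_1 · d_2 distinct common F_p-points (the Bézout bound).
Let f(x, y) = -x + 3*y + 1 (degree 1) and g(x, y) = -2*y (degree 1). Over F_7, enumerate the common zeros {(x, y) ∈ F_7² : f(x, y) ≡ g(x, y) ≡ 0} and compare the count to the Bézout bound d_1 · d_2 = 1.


Common zeros: {(1, 0)}; count = 1; Bézout bound = 1.

deg(f) = 1, deg(g) = 1, so Bézout bound = 1.
Scan x ∈ F_7. For each x, list the y ∈ F_7 with f(x, y) ≡ 0 and those with g(x, y) ≡ 0 (mod 7); the common zeros in that column are the intersection.
  x = 0: f ≡ 0 at y ∈ {2}; g ≡ 0 at y ∈ {0}; common: ∅.
  x = 1: f ≡ 0 at y ∈ {0}; g ≡ 0 at y ∈ {0}; common: {0}.
  x = 2: f ≡ 0 at y ∈ {5}; g ≡ 0 at y ∈ {0}; common: ∅.
  x = 3: f ≡ 0 at y ∈ {3}; g ≡ 0 at y ∈ {0}; common: ∅.
  x = 4: f ≡ 0 at y ∈ {1}; g ≡ 0 at y ∈ {0}; common: ∅.
  x = 5: f ≡ 0 at y ∈ {6}; g ≡ 0 at y ∈ {0}; common: ∅.
  x = 6: f ≡ 0 at y ∈ {4}; g ≡ 0 at y ∈ {0}; common: ∅.
Collecting: common zeros = {(1, 0)}, so the count is 1.
Comparison with the Bézout bound: 1 ≤ 1 = deg(f)·deg(g), as expected for curves with no common component (the bound is attained).


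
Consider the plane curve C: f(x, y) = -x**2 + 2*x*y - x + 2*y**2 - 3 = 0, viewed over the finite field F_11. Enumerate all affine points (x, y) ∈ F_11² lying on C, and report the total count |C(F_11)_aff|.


Affine F_11-points: {(1, 5), (2, 10), (5, 0), (5, 6), (6, 6), (6, 10), (8, 5), (8, 9), (9, 4), (9, 9)}; count = 10.

For each of the 121 pairs (x, y) ∈ F_11², evaluate f(x, y) mod 11. Record the zeros.
  x = 0: [0↦8, 1↦10, 2↦5, 3↦4, 4↦7, 5↦3, 6↦3, 7↦7, 8↦4, 9↦5, 10↦10]  zeros at y ∈ ∅
  x = 1: [0↦6, 1↦10, 2↦7, 3↦8, 4↦2, 5↦0, 6↦2, 7↦8, 8↦7, 9↦10, 10↦6]  zeros at y ∈ {5}
  x = 2: [0↦2, 1↦8, 2↦7, 3↦10, 4↦6, 5↦6, 6↦10, 7↦7, 8↦8, 9↦2, 10↦0]  zeros at y ∈ {10}
  x = 3: [0↦7, 1↦4, 2↦5, 3↦10, 4↦8, 5↦10, 6↦5, 7↦4, 8↦7, 9↦3, 10↦3]  zeros at y ∈ ∅
  x = 4: [0↦10, 1↦9, 2↦1, 3↦8, 4↦8, 5↦1, 6↦9, 7↦10, 8↦4, 9↦2, 10↦4]  zeros at y ∈ ∅
  x = 5: [0↦0, 1↦1, 2↦6, 3↦4, 4↦6, 5↦1, 6↦0, 7↦3, 8↦10, 9↦10, 10↦3]  zeros at y ∈ {0, 6}
  x = 6: [0↦10, 1↦2, 2↦9, 3↦9, 4↦2, 5↦10, 6↦0, 7↦5, 8↦3, 9↦5, 10↦0]  zeros at y ∈ {6, 10}
  x = 7: [0↦7, 1↦1, 2↦10, 3↦1, 4↦7, 5↦6, 6↦9, 7↦5, 8↦5, 9↦9, 10↦6]  zeros at y ∈ ∅
  x = 8: [0↦2, 1↦9, 2↦9, 3↦2, 4↦10, 5↦0, 6↦5, 7↦3, 8↦5, 9↦0, 10↦10]  zeros at y ∈ {5, 9}
  x = 9: [0↦6, 1↦4, 2↦6, 3↦1, 4↦0, 5↦3, 6↦10, 7↦10, 8↦3, 9↦0, 10↦1]  zeros at y ∈ {4, 9}
  x = 10: [0↦8, 1↦8, 2↦1, 3↦9, 4↦10, 5↦4, 6↦2, 7↦4, 8↦10, 9↦9, 10↦1]  zeros at y ∈ ∅
Collecting zeros: affine points = {(1, 5), (2, 10), (5, 0), (5, 6), (6, 6), (6, 10), (8, 5), (8, 9), (9, 4), (9, 9)}.
Total count |C(F_11)_aff| = 10.


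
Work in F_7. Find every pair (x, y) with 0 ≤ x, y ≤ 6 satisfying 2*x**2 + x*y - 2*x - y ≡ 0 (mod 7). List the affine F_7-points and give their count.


Affine F_7-points: {(0, 0), (1, 0), (1, 1), (1, 2), (1, 3), (1, 4), (1, 5), (1, 6), (2, 3), (3, 1), (4, 6), (5, 4), (6, 2)}; count = 13.

For each of the 49 pairs (x, y) ∈ F_7², evaluate f(x, y) mod 7. Record the zeros.
  x = 0: [0↦0, 1↦6, 2↦5, 3↦4, 4↦3, 5↦2, 6↦1]  zeros at y ∈ {0}
  x = 1: [0↦0, 1↦0, 2↦0, 3↦0, 4↦0, 5↦0, 6↦0]  zeros at y ∈ {0, 1, 2, 3, 4, 5, 6}
  x = 2: [0↦4, 1↦5, 2↦6, 3↦0, 4↦1, 5↦2, 6↦3]  zeros at y ∈ {3}
  x = 3: [0↦5, 1↦0, 2↦2, 3↦4, 4↦6, 5↦1, 6↦3]  zeros at y ∈ {1}
  x = 4: [0↦3, 1↦6, 2↦2, 3↦5, 4↦1, 5↦4, 6↦0]  zeros at y ∈ {6}
  x = 5: [0↦5, 1↦2, 2↦6, 3↦3, 4↦0, 5↦4, 6↦1]  zeros at y ∈ {4}
  x = 6: [0↦4, 1↦2, 2↦0, 3↦5, 4↦3, 5↦1, 6↦6]  zeros at y ∈ {2}
Collecting zeros: affine points = {(0, 0), (1, 0), (1, 1), (1, 2), (1, 3), (1, 4), (1, 5), (1, 6), (2, 3), (3, 1), (4, 6), (5, 4), (6, 2)}.
Total count |C(F_7)_aff| = 13.


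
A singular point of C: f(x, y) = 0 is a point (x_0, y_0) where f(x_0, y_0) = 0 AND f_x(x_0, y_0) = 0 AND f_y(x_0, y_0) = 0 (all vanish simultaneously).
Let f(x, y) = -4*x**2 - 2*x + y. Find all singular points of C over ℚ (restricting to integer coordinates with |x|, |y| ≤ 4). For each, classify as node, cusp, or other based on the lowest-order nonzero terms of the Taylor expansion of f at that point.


No singular points in the scanned grid; C is smooth there.

Compute partial derivatives:
  f_x = -8*x - 2.
  f_y = 1.
f_y = 1 is a nonzero constant, so f_y never vanishes: no point (x, y) can satisfy f = f_x = f_y = 0. In particular no (x, y) ∈ {−4, ..., 4}² is singular; the curve is smooth.


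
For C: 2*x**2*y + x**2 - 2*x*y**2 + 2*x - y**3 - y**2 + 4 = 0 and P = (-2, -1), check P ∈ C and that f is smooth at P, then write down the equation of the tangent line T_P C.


Tangent line at P: 4*x - y + 7 = 0.

Step 1: f(-2, -1) = 0, so P lies on C.
Step 2: partial derivatives
  f_x(x, y) = 4*x*y + 2*x - 2*y**2 + 2, f_y(x, y) = 2*x**2 - 4*x*y - 3*y**2 - 2*y.
  f_x(P) = 4, f_y(P) = -1 (gradient nonzero, so P is smooth).
Step 3: tangent line at P: 4·(x − -2) + -1·(y − -1) = 0.
Expanding: 4*x - y + 7 = 0.


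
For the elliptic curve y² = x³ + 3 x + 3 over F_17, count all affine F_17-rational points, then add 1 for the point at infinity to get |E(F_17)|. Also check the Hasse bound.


Affine points = {(2, 0), (6, 4), (6, 13), (10, 8), (10, 9), (12, 4), (12, 13), (14, 1), (14, 16), (16, 4), (16, 13)}; affine count = 11; |E(F_17)| = 12.

Discriminant check: Δ ∝ 4a³ + 27b² = 4·3³ + 27·3² = 4·27 + 27·9 ≡ 11 (mod 17). Nonzero ⇒ E is nonsingular.
For each x ∈ F_17, compute rhs = x³ + 3·x + 3 mod 17, then count y ∈ F_17 with y² ≡ rhs.
  x = 0: rhs = 3, matching y values: none (0 points).
  x = 1: rhs = 7, matching y values: none (0 points).
  x = 2: rhs = 0, matching y values: 0 (1 points).
  x = 3: rhs = 5, matching y values: none (0 points).
  x = 4: rhs = 11, matching y values: none (0 points).
  x = 5: rhs = 7, matching y values: none (0 points).
  x = 6: rhs = 16, matching y values: 4, 13 (2 points).
  x = 7: rhs = 10, matching y values: none (0 points).
  x = 8: rhs = 12, matching y values: none (0 points).
  x = 9: rhs = 11, matching y values: none (0 points).
  x = 10: rhs = 13, matching y values: 8, 9 (2 points).
  x = 11: rhs = 7, matching y values: none (0 points).
  x = 12: rhs = 16, matching y values: 4, 13 (2 points).
  x = 13: rhs = 12, matching y values: none (0 points).
  x = 14: rhs = 1, matching y values: 1, 16 (2 points).
  x = 15: rhs = 6, matching y values: none (0 points).
  x = 16: rhs = 16, matching y values: 4, 13 (2 points).
Total affine count: 11.
Full point count |E(F_17)| = 11 + 1 = 12.
Hasse bound: |12 − (17+1)| = |-6| = 6 ≤ 2√17 ≈ 8.2462 ✓.


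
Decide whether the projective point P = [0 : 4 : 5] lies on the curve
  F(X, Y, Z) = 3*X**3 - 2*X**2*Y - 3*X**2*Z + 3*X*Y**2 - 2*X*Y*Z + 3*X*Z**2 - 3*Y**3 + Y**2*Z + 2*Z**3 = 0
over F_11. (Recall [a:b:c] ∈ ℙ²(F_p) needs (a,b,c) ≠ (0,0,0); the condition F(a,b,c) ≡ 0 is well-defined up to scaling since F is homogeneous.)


F(0,4,5) ≡ 6 (mod 11); P is NOT on the curve.

Evaluate F(0, 4, 5) term-by-term (mod 11).
  3*X**3 ↦ 3·0·1·1 = 0
  -2*X**2*Y ↦ -2·0·4·1 = 0
  -3*X**2*Z ↦ -3·0·1·5 = 0
  3*X*Y**2 ↦ 3·0·16·1 = 0
  -2*X*Y*Z ↦ -2·0·4·5 = 0
  3*X*Z**2 ↦ 3·0·1·25 = 0
  -3*Y**3 ↦ -3·1·64·1 = -192
  Y**2*Z ↦ 1·1·16·5 = 80
  2*Z**3 ↦ 2·1·1·125 = 250
Sum: F(0, 4, 5) = (0) + (0) + (0) + (0) + (0) + (0) + (-192) + (80) + (250) = 138.
Reducing mod 11: 138 ≡ 6 (mod 11).
Since F(a, b, c) ≡ 6 ≠ 0 (mod 11), P does NOT lie on the curve.


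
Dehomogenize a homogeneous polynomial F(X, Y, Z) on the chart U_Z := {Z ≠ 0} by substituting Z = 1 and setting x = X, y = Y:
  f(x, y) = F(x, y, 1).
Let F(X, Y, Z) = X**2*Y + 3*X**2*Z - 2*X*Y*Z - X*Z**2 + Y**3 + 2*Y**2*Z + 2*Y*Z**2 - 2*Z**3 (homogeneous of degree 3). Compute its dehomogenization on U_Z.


f(x, y) = x**2*y + 3*x**2 - 2*x*y - x + y**3 + 2*y**2 + 2*y - 2

On U_Z we set Z = 1. Each monomial c·X^i·Y^j·Z^k in F becomes c·x^i·y^j·1^k = c·x^i·y^j.
Substituting Z = 1: F(X, Y, 1) = x**2*y + 3*x**2 - 2*x*y - x + y**3 + 2*y**2 + 2*y - 2.
Note: deg(f) ≤ deg(F) = 3; strict inequality happens when F is divisible by Z (lost terms).


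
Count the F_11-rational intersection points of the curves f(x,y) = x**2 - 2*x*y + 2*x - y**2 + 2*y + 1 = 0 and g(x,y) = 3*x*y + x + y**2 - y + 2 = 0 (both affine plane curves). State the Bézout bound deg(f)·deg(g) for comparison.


Common zeros: {(1, 2), (4, 7), (7, 6), (8, 7)}; count = 4; Bézout bound = 4.

deg(f) = 2, deg(g) = 2, so Bézout bound = 4.
Scan x ∈ F_11. For each x, list the y ∈ F_11 with f(x, y) ≡ 0 and those with g(x, y) ≡ 0 (mod 11); the common zeros in that column are the intersection.
  x = 0: f ≡ 0 at y ∈ ∅; g ≡ 0 at y ∈ {5, 7}; common: ∅.
  x = 1: f ≡ 0 at y ∈ {2, 9}; g ≡ 0 at y ∈ {2, 7}; common: {2}.
  x = 2: f ≡ 0 at y ∈ ∅; g ≡ 0 at y ∈ {7, 10}; common: ∅.
  x = 3: f ≡ 0 at y ∈ {1, 6}; g ≡ 0 at y ∈ {7}; common: ∅.
  x = 4: f ≡ 0 at y ∈ {7, 9}; g ≡ 0 at y ∈ {4, 7}; common: {7}.
  x = 5: f ≡ 0 at y ∈ ∅; g ≡ 0 at y ∈ {1, 7}; common: ∅.
  x = 6: f ≡ 0 at y ∈ ∅; g ≡ 0 at y ∈ {7, 9}; common: ∅.
  x = 7: f ≡ 0 at y ∈ {4, 6}; g ≡ 0 at y ∈ {6, 7}; common: {6}.
  x = 8: f ≡ 0 at y ∈ {1, 7}; g ≡ 0 at y ∈ {3, 7}; common: {7}.
  x = 9: f ≡ 0 at y ∈ ∅; g ≡ 0 at y ∈ {0, 7}; common: ∅.
  x = 10: f ≡ 0 at y ∈ {0, 4}; g ≡ 0 at y ∈ {7, 8}; common: ∅.
Collecting: common zeros = {(1, 2), (4, 7), (7, 6), (8, 7)}, so the count is 4.
Comparison with the Bézout bound: 4 ≤ 4 = deg(f)·deg(g), as expected for curves with no common component (the bound is attained).


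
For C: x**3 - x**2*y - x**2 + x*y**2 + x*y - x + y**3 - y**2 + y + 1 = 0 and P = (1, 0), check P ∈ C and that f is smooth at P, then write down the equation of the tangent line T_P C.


Tangent line at P: y = 0.

Step 1: f(1, 0) = 0, so P lies on C.
Step 2: partial derivatives
  f_x(x, y) = 3*x**2 - 2*x*y - 2*x + y**2 + y - 1, f_y(x, y) = -x**2 + 2*x*y + x + 3*y**2 - 2*y + 1.
  f_x(P) = 0, f_y(P) = 1 (gradient nonzero, so P is smooth).
Step 3: tangent line at P: 0·(x − 1) + 1·(y − 0) = 0.
Expanding: y = 0.


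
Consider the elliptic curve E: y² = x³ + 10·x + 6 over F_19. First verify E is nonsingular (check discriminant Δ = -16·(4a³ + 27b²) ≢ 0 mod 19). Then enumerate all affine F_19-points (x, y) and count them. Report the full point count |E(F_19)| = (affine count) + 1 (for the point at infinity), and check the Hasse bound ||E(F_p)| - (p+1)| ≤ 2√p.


Affine points = {(0, 5), (0, 14), (1, 6), (1, 13), (3, 5), (3, 14), (6, 4), (6, 15), (7, 1), (7, 18), (8, 3), (8, 16), (10, 2), (10, 17), (12, 7), (12, 12), (15, 4), (15, 15), (16, 5), (16, 14), (17, 4), (17, 15)}; affine count = 22; |E(F_19)| = 23.

Discriminant check: Δ ∝ 4a³ + 27b² = 4·10³ + 27·6² = 4·1000 + 27·36 ≡ 13 (mod 19). Nonzero ⇒ E is nonsingular.
For each x ∈ F_19, compute rhs = x³ + 10·x + 6 mod 19, then count y ∈ F_19 with y² ≡ rhs.
  x = 0: rhs = 6, matching y values: 5, 14 (2 points).
  x = 1: rhs = 17, matching y values: 6, 13 (2 points).
  x = 2: rhs = 15, matching y values: none (0 points).
  x = 3: rhs = 6, matching y values: 5, 14 (2 points).
  x = 4: rhs = 15, matching y values: none (0 points).
  x = 5: rhs = 10, matching y values: none (0 points).
  x = 6: rhs = 16, matching y values: 4, 15 (2 points).
  x = 7: rhs = 1, matching y values: 1, 18 (2 points).
  x = 8: rhs = 9, matching y values: 3, 16 (2 points).
  x = 9: rhs = 8, matching y values: none (0 points).
  x = 10: rhs = 4, matching y values: 2, 17 (2 points).
  x = 11: rhs = 3, matching y values: none (0 points).
  x = 12: rhs = 11, matching y values: 7, 12 (2 points).
  x = 13: rhs = 15, matching y values: none (0 points).
  x = 14: rhs = 2, matching y values: none (0 points).
  x = 15: rhs = 16, matching y values: 4, 15 (2 points).
  x = 16: rhs = 6, matching y values: 5, 14 (2 points).
  x = 17: rhs = 16, matching y values: 4, 15 (2 points).
  x = 18: rhs = 14, matching y values: none (0 points).
Total affine count: 22.
Full point count |E(F_19)| = 22 + 1 = 23.
Hasse bound: |23 − (19+1)| = |3| = 3 ≤ 2√19 ≈ 8.7178 ✓.


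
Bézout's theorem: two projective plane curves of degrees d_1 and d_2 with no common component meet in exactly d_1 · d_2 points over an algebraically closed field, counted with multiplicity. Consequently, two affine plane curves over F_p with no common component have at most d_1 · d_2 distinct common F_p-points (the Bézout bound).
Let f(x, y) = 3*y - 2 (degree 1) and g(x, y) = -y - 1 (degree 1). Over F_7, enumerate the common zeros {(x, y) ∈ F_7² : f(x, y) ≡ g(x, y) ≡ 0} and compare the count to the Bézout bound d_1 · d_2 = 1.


Common zeros: ∅; count = 0; Bézout bound = 1.

deg(f) = 1, deg(g) = 1, so Bézout bound = 1.
Scan x ∈ F_7. For each x, list the y ∈ F_7 with f(x, y) ≡ 0 and those with g(x, y) ≡ 0 (mod 7); the common zeros in that column are the intersection.
  x = 0: f ≡ 0 at y ∈ {3}; g ≡ 0 at y ∈ {6}; common: ∅.
  x = 1: f ≡ 0 at y ∈ {3}; g ≡ 0 at y ∈ {6}; common: ∅.
  x = 2: f ≡ 0 at y ∈ {3}; g ≡ 0 at y ∈ {6}; common: ∅.
  x = 3: f ≡ 0 at y ∈ {3}; g ≡ 0 at y ∈ {6}; common: ∅.
  x = 4: f ≡ 0 at y ∈ {3}; g ≡ 0 at y ∈ {6}; common: ∅.
  x = 5: f ≡ 0 at y ∈ {3}; g ≡ 0 at y ∈ {6}; common: ∅.
  x = 6: f ≡ 0 at y ∈ {3}; g ≡ 0 at y ∈ {6}; common: ∅.
Collecting: common zeros = ∅, so the count is 0.
Comparison with the Bézout bound: 0 ≤ 1 = deg(f)·deg(g), as expected for curves with no common component (the affine F_7-count falls short of the bound because intersections may lie at infinity, over extension fields, or carry multiplicity).


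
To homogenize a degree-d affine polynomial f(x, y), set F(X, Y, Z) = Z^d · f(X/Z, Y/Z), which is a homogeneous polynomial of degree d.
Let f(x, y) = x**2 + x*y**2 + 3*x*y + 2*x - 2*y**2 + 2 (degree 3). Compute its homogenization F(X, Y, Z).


F(X, Y, Z) = X**2*Z + X*Y**2 + 3*X*Y*Z + 2*X*Z**2 - 2*Y**2*Z + 2*Z**3

deg(f) = 3.
Substitute x = X/Z, y = Y/Z into f, then multiply by Z^3.
  monomial 1·x^2·y^0 ↦ 1·X^2·Y^0·Z^1.
  monomial 1·x^1·y^2 ↦ 1·X^1·Y^2·Z^0.
  monomial 3·x^1·y^1 ↦ 3·X^1·Y^1·Z^1.
  monomial 2·x^1·y^0 ↦ 2·X^1·Y^0·Z^2.
  monomial -2·x^0·y^2 ↦ -2·X^0·Y^2·Z^1.
  monomial 2·x^0·y^0 ↦ 2·X^0·Y^0·Z^3.
Collecting: F(X, Y, Z) = X**2*Z + X*Y**2 + 3*X*Y*Z + 2*X*Z**2 - 2*Y**2*Z + 2*Z**3.


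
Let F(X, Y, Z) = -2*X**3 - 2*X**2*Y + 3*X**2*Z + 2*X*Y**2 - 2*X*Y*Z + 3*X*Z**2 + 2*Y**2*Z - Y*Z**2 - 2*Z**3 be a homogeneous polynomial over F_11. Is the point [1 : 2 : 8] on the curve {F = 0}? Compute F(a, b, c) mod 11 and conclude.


F(1,2,8) ≡ 0 (mod 11); P is on the curve.

Evaluate F(1, 2, 8) term-by-term (mod 11).
  -2*X**3 ↦ -2·1·1·1 = -2
  -2*X**2*Y ↦ -2·1·2·1 = -4
  3*X**2*Z ↦ 3·1·1·8 = 24
  2*X*Y**2 ↦ 2·1·4·1 = 8
  -2*X*Y*Z ↦ -2·1·2·8 = -32
  3*X*Z**2 ↦ 3·1·1·64 = 192
  2*Y**2*Z ↦ 2·1·4·8 = 64
  -Y*Z**2 ↦ -1·1·2·64 = -128
  -2*Z**3 ↦ -2·1·1·512 = -1024
Sum: F(1, 2, 8) = (-2) + (-4) + (24) + (8) + (-32) + (192) + (64) + (-128) + (-1024) = -902.
Reducing mod 11: -902 ≡ 0 (mod 11).
Since F(a, b, c) ≡ 0 (mod 11), P lies on the curve.


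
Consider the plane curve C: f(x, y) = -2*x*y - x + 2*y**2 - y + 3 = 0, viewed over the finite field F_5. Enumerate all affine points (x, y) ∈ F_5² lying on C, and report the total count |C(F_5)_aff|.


Affine F_5-points: {(3, 0), (3, 1), (4, 3), (4, 4)}; count = 4.

For each of the 25 pairs (x, y) ∈ F_5², evaluate f(x, y) mod 5. Record the zeros.
  x = 0: [0↦3, 1↦4, 2↦4, 3↦3, 4↦1]  zeros at y ∈ ∅
  x = 1: [0↦2, 1↦1, 2↦4, 3↦1, 4↦2]  zeros at y ∈ ∅
  x = 2: [0↦1, 1↦3, 2↦4, 3↦4, 4↦3]  zeros at y ∈ ∅
  x = 3: [0↦0, 1↦0, 2↦4, 3↦2, 4↦4]  zeros at y ∈ {0, 1}
  x = 4: [0↦4, 1↦2, 2↦4, 3↦0, 4↦0]  zeros at y ∈ {3, 4}
Collecting zeros: affine points = {(3, 0), (3, 1), (4, 3), (4, 4)}.
Total count |C(F_5)_aff| = 4.


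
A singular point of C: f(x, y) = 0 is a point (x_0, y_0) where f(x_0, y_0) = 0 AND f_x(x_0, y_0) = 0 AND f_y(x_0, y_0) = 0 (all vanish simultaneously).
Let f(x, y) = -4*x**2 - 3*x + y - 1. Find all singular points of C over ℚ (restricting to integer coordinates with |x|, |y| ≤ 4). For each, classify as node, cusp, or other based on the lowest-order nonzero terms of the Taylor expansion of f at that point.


No singular points in the scanned grid; C is smooth there.

Compute partial derivatives:
  f_x = -8*x - 3.
  f_y = 1.
f_y = 1 is a nonzero constant, so f_y never vanishes: no point (x, y) can satisfy f = f_x = f_y = 0. In particular no (x, y) ∈ {−4, ..., 4}² is singular; the curve is smooth.


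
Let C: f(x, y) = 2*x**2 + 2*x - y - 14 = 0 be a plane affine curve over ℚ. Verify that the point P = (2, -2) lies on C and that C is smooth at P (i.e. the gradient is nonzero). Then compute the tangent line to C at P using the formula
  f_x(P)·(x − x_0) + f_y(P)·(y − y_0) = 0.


Tangent line at P: 10*x - y - 22 = 0.

Step 1: f(2, -2) = 0, so P lies on C.
Step 2: partial derivatives
  f_x(x, y) = 4*x + 2, f_y(x, y) = -1.
  f_x(P) = 10, f_y(P) = -1 (gradient nonzero, so P is smooth).
Step 3: tangent line at P: 10·(x − 2) + -1·(y − -2) = 0.
Expanding: 10*x - y - 22 = 0.


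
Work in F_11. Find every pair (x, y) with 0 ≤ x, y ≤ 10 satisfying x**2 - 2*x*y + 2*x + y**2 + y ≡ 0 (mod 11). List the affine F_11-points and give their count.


Affine F_11-points: {(0, 0), (0, 10), (1, 6), (3, 1), (3, 4), (7, 3), (7, 10), (8, 1), (8, 3), (9, 0), (9, 6)}; count = 11.

For each of the 121 pairs (x, y) ∈ F_11², evaluate f(x, y) mod 11. Record the zeros.
  x = 0: [0↦0, 1↦2, 2↦6, 3↦1, 4↦9, 5↦8, 6↦9, 7↦1, 8↦6, 9↦2, 10↦0]  zeros at y ∈ {0, 10}
  x = 1: [0↦3, 1↦3, 2↦5, 3↦9, 4↦4, 5↦1, 6↦0, 7↦1, 8↦4, 9↦9, 10↦5]  zeros at y ∈ {6}
  x = 2: [0↦8, 1↦6, 2↦6, 3↦8, 4↦1, 5↦7, 6↦4, 7↦3, 8↦4, 9↦7, 10↦1]  zeros at y ∈ ∅
  x = 3: [0↦4, 1↦0, 2↦9, 3↦9, 4↦0, 5↦4, 6↦10, 7↦7, 8↦6, 9↦7, 10↦10]  zeros at y ∈ {1, 4}
  x = 4: [0↦2, 1↦7, 2↦3, 3↦1, 4↦1, 5↦3, 6↦7, 7↦2, 8↦10, 9↦9, 10↦10]  zeros at y ∈ ∅
  x = 5: [0↦2, 1↦5, 2↦10, 3↦6, 4↦4, 5↦4, 6↦6, 7↦10, 8↦5, 9↦2, 10↦1]  zeros at y ∈ ∅
  x = 6: [0↦4, 1↦5, 2↦8, 3↦2, 4↦9, 5↦7, 6↦7, 7↦9, 8↦2, 9↦8, 10↦5]  zeros at y ∈ ∅
  x = 7: [0↦8, 1↦7, 2↦8, 3↦0, 4↦5, 5↦1, 6↦10, 7↦10, 8↦1, 9↦5, 10↦0]  zeros at y ∈ {3, 10}
  x = 8: [0↦3, 1↦0, 2↦10, 3↦0, 4↦3, 5↦8, 6↦4, 7↦2, 8↦2, 9↦4, 10↦8]  zeros at y ∈ {1, 3}
  x = 9: [0↦0, 1↦6, 2↦3, 3↦2, 4↦3, 5↦6, 6↦0, 7↦7, 8↦5, 9↦5, 10↦7]  zeros at y ∈ {0, 6}
  x = 10: [0↦10, 1↦3, 2↦9, 3↦6, 4↦5, 5↦6, 6↦9, 7↦3, 8↦10, 9↦8, 10↦8]  zeros at y ∈ ∅
Collecting zeros: affine points = {(0, 0), (0, 10), (1, 6), (3, 1), (3, 4), (7, 3), (7, 10), (8, 1), (8, 3), (9, 0), (9, 6)}.
Total count |C(F_11)_aff| = 11.


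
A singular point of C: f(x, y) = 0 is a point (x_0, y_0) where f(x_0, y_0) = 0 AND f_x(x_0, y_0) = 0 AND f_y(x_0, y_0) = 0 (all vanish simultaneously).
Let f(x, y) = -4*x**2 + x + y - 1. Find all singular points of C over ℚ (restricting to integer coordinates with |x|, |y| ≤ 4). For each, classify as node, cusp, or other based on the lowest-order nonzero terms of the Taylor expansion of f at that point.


No singular points in the scanned grid; C is smooth there.

Compute partial derivatives:
  f_x = 1 - 8*x.
  f_y = 1.
f_y = 1 is a nonzero constant, so f_y never vanishes: no point (x, y) can satisfy f = f_x = f_y = 0. In particular no (x, y) ∈ {−4, ..., 4}² is singular; the curve is smooth.


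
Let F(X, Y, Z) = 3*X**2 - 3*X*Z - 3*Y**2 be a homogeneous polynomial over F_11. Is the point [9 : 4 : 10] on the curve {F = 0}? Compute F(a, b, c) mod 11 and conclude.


F(9,4,10) ≡ 2 (mod 11); P is NOT on the curve.

Evaluate F(9, 4, 10) term-by-term (mod 11).
  3*X**2 ↦ 3·81·1·1 = 243
  -3*X*Z ↦ -3·9·1·10 = -270
  -3*Y**2 ↦ -3·1·16·1 = -48
Sum: F(9, 4, 10) = (243) + (-270) + (-48) = -75.
Reducing mod 11: -75 ≡ 2 (mod 11).
Since F(a, b, c) ≡ 2 ≠ 0 (mod 11), P does NOT lie on the curve.


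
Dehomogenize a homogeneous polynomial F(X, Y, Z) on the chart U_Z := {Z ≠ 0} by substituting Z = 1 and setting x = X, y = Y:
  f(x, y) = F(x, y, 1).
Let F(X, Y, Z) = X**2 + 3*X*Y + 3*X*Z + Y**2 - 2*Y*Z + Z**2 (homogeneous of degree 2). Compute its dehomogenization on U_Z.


f(x, y) = x**2 + 3*x*y + 3*x + y**2 - 2*y + 1

On U_Z we set Z = 1. Each monomial c·X^i·Y^j·Z^k in F becomes c·x^i·y^j·1^k = c·x^i·y^j.
Substituting Z = 1: F(X, Y, 1) = x**2 + 3*x*y + 3*x + y**2 - 2*y + 1.
Note: deg(f) ≤ deg(F) = 2; strict inequality happens when F is divisible by Z (lost terms).


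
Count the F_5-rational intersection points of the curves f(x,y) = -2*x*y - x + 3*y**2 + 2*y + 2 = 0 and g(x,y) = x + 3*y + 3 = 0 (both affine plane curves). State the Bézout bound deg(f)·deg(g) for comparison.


Common zeros: {(2, 0), (4, 1)}; count = 2; Bézout bound = 2.

deg(f) = 2, deg(g) = 1, so Bézout bound = 2.
Scan x ∈ F_5. For each x, list the y ∈ F_5 with f(x, y) ≡ 0 and those with g(x, y) ≡ 0 (mod 5); the common zeros in that column are the intersection.
  x = 0: f ≡ 0 at y ∈ {3}; g ≡ 0 at y ∈ {4}; common: ∅.
  x = 1: f ≡ 0 at y ∈ ∅; g ≡ 0 at y ∈ {2}; common: ∅.
  x = 2: f ≡ 0 at y ∈ {0, 4}; g ≡ 0 at y ∈ {0}; common: {0}.
  x = 3: f ≡ 0 at y ∈ ∅; g ≡ 0 at y ∈ {3}; common: ∅.
  x = 4: f ≡ 0 at y ∈ {1}; g ≡ 0 at y ∈ {1}; common: {1}.
Collecting: common zeros = {(2, 0), (4, 1)}, so the count is 2.
Comparison with the Bézout bound: 2 ≤ 2 = deg(f)·deg(g), as expected for curves with no common component (the bound is attained).


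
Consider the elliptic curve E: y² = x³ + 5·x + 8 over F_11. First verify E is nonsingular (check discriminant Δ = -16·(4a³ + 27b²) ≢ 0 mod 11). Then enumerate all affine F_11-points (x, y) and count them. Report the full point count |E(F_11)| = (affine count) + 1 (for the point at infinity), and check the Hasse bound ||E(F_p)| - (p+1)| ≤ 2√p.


Affine points = {(1, 5), (1, 6), (2, 2), (2, 9), (4, 2), (4, 9), (5, 2), (5, 9), (6, 1), (6, 10), (7, 1), (7, 10), (9, 1), (9, 10)}; affine count = 14; |E(F_11)| = 15.

Discriminant check: Δ ∝ 4a³ + 27b² = 4·5³ + 27·8² = 4·125 + 27·64 ≡ 6 (mod 11). Nonzero ⇒ E is nonsingular.
For each x ∈ F_11, compute rhs = x³ + 5·x + 8 mod 11, then count y ∈ F_11 with y² ≡ rhs.
  x = 0: rhs = 8, matching y values: none (0 points).
  x = 1: rhs = 3, matching y values: 5, 6 (2 points).
  x = 2: rhs = 4, matching y values: 2, 9 (2 points).
  x = 3: rhs = 6, matching y values: none (0 points).
  x = 4: rhs = 4, matching y values: 2, 9 (2 points).
  x = 5: rhs = 4, matching y values: 2, 9 (2 points).
  x = 6: rhs = 1, matching y values: 1, 10 (2 points).
  x = 7: rhs = 1, matching y values: 1, 10 (2 points).
  x = 8: rhs = 10, matching y values: none (0 points).
  x = 9: rhs = 1, matching y values: 1, 10 (2 points).
  x = 10: rhs = 2, matching y values: none (0 points).
Total affine count: 14.
Full point count |E(F_11)| = 14 + 1 = 15.
Hasse bound: |15 − (11+1)| = |3| = 3 ≤ 2√11 ≈ 6.6332 ✓.


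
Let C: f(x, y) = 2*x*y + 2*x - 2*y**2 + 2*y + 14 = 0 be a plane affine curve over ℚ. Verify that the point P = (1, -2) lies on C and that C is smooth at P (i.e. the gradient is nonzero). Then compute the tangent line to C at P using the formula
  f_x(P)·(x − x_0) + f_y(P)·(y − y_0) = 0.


Tangent line at P: -2*x + 12*y + 26 = 0.

Step 1: f(1, -2) = 0, so P lies on C.
Step 2: partial derivatives
  f_x(x, y) = 2*y + 2, f_y(x, y) = 2*x - 4*y + 2.
  f_x(P) = -2, f_y(P) = 12 (gradient nonzero, so P is smooth).
Step 3: tangent line at P: -2·(x − 1) + 12·(y − -2) = 0.
Expanding: -2*x + 12*y + 26 = 0.


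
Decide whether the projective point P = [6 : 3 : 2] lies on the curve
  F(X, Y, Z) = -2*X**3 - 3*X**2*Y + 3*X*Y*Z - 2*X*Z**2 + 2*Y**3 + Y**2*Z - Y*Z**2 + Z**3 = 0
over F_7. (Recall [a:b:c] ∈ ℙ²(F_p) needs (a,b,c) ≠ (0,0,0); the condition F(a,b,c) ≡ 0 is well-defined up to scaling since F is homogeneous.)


F(6,3,2) ≡ 2 (mod 7); P is NOT on the curve.

Evaluate F(6, 3, 2) term-by-term (mod 7).
  -2*X**3 ↦ -2·216·1·1 = -432
  -3*X**2*Y ↦ -3·36·3·1 = -324
  3*X*Y*Z ↦ 3·6·3·2 = 108
  -2*X*Z**2 ↦ -2·6·1·4 = -48
  2*Y**3 ↦ 2·1·27·1 = 54
  Y**2*Z ↦ 1·1·9·2 = 18
  -Y*Z**2 ↦ -1·1·3·4 = -12
  Z**3 ↦ 1·1·1·8 = 8
Sum: F(6, 3, 2) = (-432) + (-324) + (108) + (-48) + (54) + (18) + (-12) + (8) = -628.
Reducing mod 7: -628 ≡ 2 (mod 7).
Since F(a, b, c) ≡ 2 ≠ 0 (mod 7), P does NOT lie on the curve.


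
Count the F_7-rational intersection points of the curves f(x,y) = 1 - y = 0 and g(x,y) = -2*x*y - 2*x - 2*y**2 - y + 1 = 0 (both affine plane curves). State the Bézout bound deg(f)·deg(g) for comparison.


Common zeros: {(3, 1)}; count = 1; Bézout bound = 2.

deg(f) = 1, deg(g) = 2, so Bézout bound = 2.
Scan x ∈ F_7. For each x, list the y ∈ F_7 with f(x, y) ≡ 0 and those with g(x, y) ≡ 0 (mod 7); the common zeros in that column are the intersection.
  x = 0: f ≡ 0 at y ∈ {1}; g ≡ 0 at y ∈ {4, 6}; common: ∅.
  x = 1: f ≡ 0 at y ∈ {1}; g ≡ 0 at y ∈ {3, 6}; common: ∅.
  x = 2: f ≡ 0 at y ∈ {1}; g ≡ 0 at y ∈ {2, 6}; common: ∅.
  x = 3: f ≡ 0 at y ∈ {1}; g ≡ 0 at y ∈ {1, 6}; common: {1}.
  x = 4: f ≡ 0 at y ∈ {1}; g ≡ 0 at y ∈ {0, 6}; common: ∅.
  x = 5: f ≡ 0 at y ∈ {1}; g ≡ 0 at y ∈ {6}; common: ∅.
  x = 6: f ≡ 0 at y ∈ {1}; g ≡ 0 at y ∈ {5, 6}; common: ∅.
Collecting: common zeros = {(3, 1)}, so the count is 1.
Comparison with the Bézout bound: 1 ≤ 2 = deg(f)·deg(g), as expected for curves with no common component (the affine F_7-count falls short of the bound because intersections may lie at infinity, over extension fields, or carry multiplicity).


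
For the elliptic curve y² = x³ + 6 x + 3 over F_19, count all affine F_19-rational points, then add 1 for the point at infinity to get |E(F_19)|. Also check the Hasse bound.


Affine points = {(2, 2), (2, 17), (5, 5), (5, 14), (9, 8), (9, 11), (12, 6), (12, 13), (13, 6), (13, 13), (14, 0)}; affine count = 11; |E(F_19)| = 12.

Discriminant check: Δ ∝ 4a³ + 27b² = 4·6³ + 27·3² = 4·216 + 27·9 ≡ 5 (mod 19). Nonzero ⇒ E is nonsingular.
For each x ∈ F_19, compute rhs = x³ + 6·x + 3 mod 19, then count y ∈ F_19 with y² ≡ rhs.
  x = 0: rhs = 3, matching y values: none (0 points).
  x = 1: rhs = 10, matching y values: none (0 points).
  x = 2: rhs = 4, matching y values: 2, 17 (2 points).
  x = 3: rhs = 10, matching y values: none (0 points).
  x = 4: rhs = 15, matching y values: none (0 points).
  x = 5: rhs = 6, matching y values: 5, 14 (2 points).
  x = 6: rhs = 8, matching y values: none (0 points).
  x = 7: rhs = 8, matching y values: none (0 points).
  x = 8: rhs = 12, matching y values: none (0 points).
  x = 9: rhs = 7, matching y values: 8, 11 (2 points).
  x = 10: rhs = 18, matching y values: none (0 points).
  x = 11: rhs = 13, matching y values: none (0 points).
  x = 12: rhs = 17, matching y values: 6, 13 (2 points).
  x = 13: rhs = 17, matching y values: 6, 13 (2 points).
  x = 14: rhs = 0, matching y values: 0 (1 points).
  x = 15: rhs = 10, matching y values: none (0 points).
  x = 16: rhs = 15, matching y values: none (0 points).
  x = 17: rhs = 2, matching y values: none (0 points).
  x = 18: rhs = 15, matching y values: none (0 points).
Total affine count: 11.
Full point count |E(F_19)| = 11 + 1 = 12.
Hasse bound: |12 − (19+1)| = |-8| = 8 ≤ 2√19 ≈ 8.7178 ✓.


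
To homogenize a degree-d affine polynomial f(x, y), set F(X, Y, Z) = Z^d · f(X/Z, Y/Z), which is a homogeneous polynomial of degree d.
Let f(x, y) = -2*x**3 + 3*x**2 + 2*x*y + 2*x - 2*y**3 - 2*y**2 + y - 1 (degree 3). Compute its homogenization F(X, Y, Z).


F(X, Y, Z) = -2*X**3 + 3*X**2*Z + 2*X*Y*Z + 2*X*Z**2 - 2*Y**3 - 2*Y**2*Z + Y*Z**2 - Z**3

deg(f) = 3.
Substitute x = X/Z, y = Y/Z into f, then multiply by Z^3.
  monomial -2·x^3·y^0 ↦ -2·X^3·Y^0·Z^0.
  monomial 3·x^2·y^0 ↦ 3·X^2·Y^0·Z^1.
  monomial 2·x^1·y^1 ↦ 2·X^1·Y^1·Z^1.
  monomial 2·x^1·y^0 ↦ 2·X^1·Y^0·Z^2.
  monomial -2·x^0·y^3 ↦ -2·X^0·Y^3·Z^0.
  monomial -2·x^0·y^2 ↦ -2·X^0·Y^2·Z^1.
  monomial 1·x^0·y^1 ↦ 1·X^0·Y^1·Z^2.
  monomial -1·x^0·y^0 ↦ -1·X^0·Y^0·Z^3.
Collecting: F(X, Y, Z) = -2*X**3 + 3*X**2*Z + 2*X*Y*Z + 2*X*Z**2 - 2*Y**3 - 2*Y**2*Z + Y*Z**2 - Z**3.


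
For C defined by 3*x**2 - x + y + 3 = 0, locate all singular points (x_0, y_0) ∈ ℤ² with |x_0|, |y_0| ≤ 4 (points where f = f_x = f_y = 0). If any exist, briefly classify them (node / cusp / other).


No singular points in the scanned grid; C is smooth there.

Compute partial derivatives:
  f_x = 6*x - 1.
  f_y = 1.
f_y = 1 is a nonzero constant, so f_y never vanishes: no point (x, y) can satisfy f = f_x = f_y = 0. In particular no (x, y) ∈ {−4, ..., 4}² is singular; the curve is smooth.


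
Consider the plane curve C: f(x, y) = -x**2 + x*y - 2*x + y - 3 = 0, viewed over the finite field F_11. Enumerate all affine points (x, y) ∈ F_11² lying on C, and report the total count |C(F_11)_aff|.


Affine F_11-points: {(0, 3), (1, 3), (2, 0), (3, 10), (4, 1), (5, 10), (6, 1), (7, 0), (8, 8), (9, 8)}; count = 10.

For each of the 121 pairs (x, y) ∈ F_11², evaluate f(x, y) mod 11. Record the zeros.
  x = 0: [0↦8, 1↦9, 2↦10, 3↦0, 4↦1, 5↦2, 6↦3, 7↦4, 8↦5, 9↦6, 10↦7]  zeros at y ∈ {3}
  x = 1: [0↦5, 1↦7, 2↦9, 3↦0, 4↦2, 5↦4, 6↦6, 7↦8, 8↦10, 9↦1, 10↦3]  zeros at y ∈ {3}
  x = 2: [0↦0, 1↦3, 2↦6, 3↦9, 4↦1, 5↦4, 6↦7, 7↦10, 8↦2, 9↦5, 10↦8]  zeros at y ∈ {0}
  x = 3: [0↦4, 1↦8, 2↦1, 3↦5, 4↦9, 5↦2, 6↦6, 7↦10, 8↦3, 9↦7, 10↦0]  zeros at y ∈ {10}
  x = 4: [0↦6, 1↦0, 2↦5, 3↦10, 4↦4, 5↦9, 6↦3, 7↦8, 8↦2, 9↦7, 10↦1]  zeros at y ∈ {1}
  x = 5: [0↦6, 1↦1, 2↦7, 3↦2, 4↦8, 5↦3, 6↦9, 7↦4, 8↦10, 9↦5, 10↦0]  zeros at y ∈ {10}
  x = 6: [0↦4, 1↦0, 2↦7, 3↦3, 4↦10, 5↦6, 6↦2, 7↦9, 8↦5, 9↦1, 10↦8]  zeros at y ∈ {1}
  x = 7: [0↦0, 1↦8, 2↦5, 3↦2, 4↦10, 5↦7, 6↦4, 7↦1, 8↦9, 9↦6, 10↦3]  zeros at y ∈ {0}
  x = 8: [0↦5, 1↦3, 2↦1, 3↦10, 4↦8, 5↦6, 6↦4, 7↦2, 8↦0, 9↦9, 10↦7]  zeros at y ∈ {8}
  x = 9: [0↦8, 1↦7, 2↦6, 3↦5, 4↦4, 5↦3, 6↦2, 7↦1, 8↦0, 9↦10, 10↦9]  zeros at y ∈ {8}
  x = 10: [0↦9, 1↦9, 2↦9, 3↦9, 4↦9, 5↦9, 6↦9, 7↦9, 8↦9, 9↦9, 10↦9]  zeros at y ∈ ∅
Collecting zeros: affine points = {(0, 3), (1, 3), (2, 0), (3, 10), (4, 1), (5, 10), (6, 1), (7, 0), (8, 8), (9, 8)}.
Total count |C(F_11)_aff| = 10.


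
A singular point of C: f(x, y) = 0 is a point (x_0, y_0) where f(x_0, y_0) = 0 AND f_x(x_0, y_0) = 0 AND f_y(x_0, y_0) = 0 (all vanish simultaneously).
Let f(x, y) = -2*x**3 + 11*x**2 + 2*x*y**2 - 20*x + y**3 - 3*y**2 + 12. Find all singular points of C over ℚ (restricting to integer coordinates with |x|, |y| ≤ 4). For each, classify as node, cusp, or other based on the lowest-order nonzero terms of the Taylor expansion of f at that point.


Singular points: {(2, 0)}; classification: node.

Compute partial derivatives:
  f_x = -6*x**2 + 22*x + 2*y**2 - 20.
  f_y = 4*x*y + 3*y**2 - 6*y.
Scan x_0 ∈ {−4, ..., 4}. For each x_0, f_y(x_0, y) is a polynomial in y; find its integer roots y ∈ {−4, ..., 4}, then test f_x and f at those candidates.
  x = -4: f_y(-4, y) = 3*y**2 - 22*y; vanishes at y ∈ {0}. (-4, 0): f_x = -204 ≠ 0.
  x = -3: f_y(-3, y) = 3*y**2 - 18*y; vanishes at y ∈ {0}. (-3, 0): f_x = -140 ≠ 0.
  x = -2: f_y(-2, y) = 3*y**2 - 14*y; vanishes at y ∈ {0}. (-2, 0): f_x = -88 ≠ 0.
  x = -1: f_y(-1, y) = 3*y**2 - 10*y; vanishes at y ∈ {0}. (-1, 0): f_x = -48 ≠ 0.
  x = 0: f_y(0, y) = 3*y**2 - 6*y; vanishes at y ∈ {0, 2}. (0, 0): f_x = -20 ≠ 0; (0, 2): f_x = -12 ≠ 0.
  x = 1: f_y(1, y) = 3*y**2 - 2*y; vanishes at y ∈ {0}. (1, 0): f_x = -4 ≠ 0.
  x = 2: f_y(2, y) = 3*y**2 + 2*y; vanishes at y ∈ {0}. (2, 0): f_x = 0, f = 0 — SINGULAR.
  x = 3: f_y(3, y) = 3*y**2 + 6*y; vanishes at y ∈ {-2, 0}. (3, -2): f_x = 0 but f = 1 ≠ 0; (3, 0): f_x = -8 ≠ 0.
  x = 4: f_y(4, y) = 3*y**2 + 10*y; vanishes at y ∈ {0}. (4, 0): f_x = -28 ≠ 0.
Only singular point on the grid: (2, 0).
Classify: substitute x = 2 + u, y = 0 + v and expand: f = -2*u**3 - u**2 + 2*u*v**2 + v**3 + v**2.
No constant or linear terms (consistent with a singular point). Quadratic part: -u**2 + v**2. Cubic part: -2*u**3 + 2*u*v**2 + v**3.
The quadratic part v**2 - u**2 = (v − u)(v + u) splits into two distinct linear factors, so there are two distinct tangent lines y − 0 = ±(x − 2) — this is a node (ordinary double point).
Classification: node.


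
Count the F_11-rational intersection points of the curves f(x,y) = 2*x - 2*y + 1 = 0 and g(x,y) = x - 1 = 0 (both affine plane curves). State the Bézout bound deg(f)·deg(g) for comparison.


Common zeros: {(1, 7)}; count = 1; Bézout bound = 1.

deg(f) = 1, deg(g) = 1, so Bézout bound = 1.
Scan x ∈ F_11. For each x, list the y ∈ F_11 with f(x, y) ≡ 0 and those with g(x, y) ≡ 0 (mod 11); the common zeros in that column are the intersection.
  x = 0: f ≡ 0 at y ∈ {6}; g ≡ 0 at y ∈ ∅; common: ∅.
  x = 1: f ≡ 0 at y ∈ {7}; g ≡ 0 at y ∈ {0, 1, 2, 3, 4, 5, 6, 7, 8, 9, 10}; common: {7}.
  x = 2: f ≡ 0 at y ∈ {8}; g ≡ 0 at y ∈ ∅; common: ∅.
  x = 3: f ≡ 0 at y ∈ {9}; g ≡ 0 at y ∈ ∅; common: ∅.
  x = 4: f ≡ 0 at y ∈ {10}; g ≡ 0 at y ∈ ∅; common: ∅.
  x = 5: f ≡ 0 at y ∈ {0}; g ≡ 0 at y ∈ ∅; common: ∅.
  x = 6: f ≡ 0 at y ∈ {1}; g ≡ 0 at y ∈ ∅; common: ∅.
  x = 7: f ≡ 0 at y ∈ {2}; g ≡ 0 at y ∈ ∅; common: ∅.
  x = 8: f ≡ 0 at y ∈ {3}; g ≡ 0 at y ∈ ∅; common: ∅.
  x = 9: f ≡ 0 at y ∈ {4}; g ≡ 0 at y ∈ ∅; common: ∅.
  x = 10: f ≡ 0 at y ∈ {5}; g ≡ 0 at y ∈ ∅; common: ∅.
Collecting: common zeros = {(1, 7)}, so the count is 1.
Comparison with the Bézout bound: 1 ≤ 1 = deg(f)·deg(g), as expected for curves with no common component (the bound is attained).


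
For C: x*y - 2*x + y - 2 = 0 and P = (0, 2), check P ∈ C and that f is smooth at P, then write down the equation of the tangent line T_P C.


Tangent line at P: y - 2 = 0.

Step 1: f(0, 2) = 0, so P lies on C.
Step 2: partial derivatives
  f_x(x, y) = y - 2, f_y(x, y) = x + 1.
  f_x(P) = 0, f_y(P) = 1 (gradient nonzero, so P is smooth).
Step 3: tangent line at P: 0·(x − 0) + 1·(y − 2) = 0.
Expanding: y - 2 = 0.


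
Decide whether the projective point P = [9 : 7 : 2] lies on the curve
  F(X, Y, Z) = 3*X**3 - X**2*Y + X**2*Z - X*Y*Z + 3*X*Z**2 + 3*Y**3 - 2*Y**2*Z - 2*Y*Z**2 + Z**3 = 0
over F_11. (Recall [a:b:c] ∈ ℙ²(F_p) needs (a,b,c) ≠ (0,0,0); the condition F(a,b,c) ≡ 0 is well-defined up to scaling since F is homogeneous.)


F(9,7,2) ≡ 8 (mod 11); P is NOT on the curve.

Evaluate F(9, 7, 2) term-by-term (mod 11).
  3*X**3 ↦ 3·729·1·1 = 2187
  -X**2*Y ↦ -1·81·7·1 = -567
  X**2*Z ↦ 1·81·1·2 = 162
  -X*Y*Z ↦ -1·9·7·2 = -126
  3*X*Z**2 ↦ 3·9·1·4 = 108
  3*Y**3 ↦ 3·1·343·1 = 1029
  -2*Y**2*Z ↦ -2·1·49·2 = -196
  -2*Y*Z**2 ↦ -2·1·7·4 = -56
  Z**3 ↦ 1·1·1·8 = 8
Sum: F(9, 7, 2) = (2187) + (-567) + (162) + (-126) + (108) + (1029) + (-196) + (-56) + (8) = 2549.
Reducing mod 11: 2549 ≡ 8 (mod 11).
Since F(a, b, c) ≡ 8 ≠ 0 (mod 11), P does NOT lie on the curve.


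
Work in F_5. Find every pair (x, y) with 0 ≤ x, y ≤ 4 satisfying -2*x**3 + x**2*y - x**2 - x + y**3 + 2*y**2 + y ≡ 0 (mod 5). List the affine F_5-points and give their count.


Affine F_5-points: {(0, 0), (0, 4), (1, 4), (3, 2), (3, 4)}; count = 5.

For each of the 25 pairs (x, y) ∈ F_5², evaluate f(x, y) mod 5. Record the zeros.
  x = 0: [0↦0, 1↦4, 2↦3, 3↦3, 4↦0]  zeros at y ∈ {0, 4}
  x = 1: [0↦1, 1↦1, 2↦1, 3↦2, 4↦0]  zeros at y ∈ {4}
  x = 2: [0↦3, 1↦1, 2↦4, 3↦3, 4↦4]  zeros at y ∈ ∅
  x = 3: [0↦4, 1↦2, 2↦0, 3↦4, 4↦0]  zeros at y ∈ {2, 4}
  x = 4: [0↦2, 1↦2, 2↦2, 3↦3, 4↦1]  zeros at y ∈ ∅
Collecting zeros: affine points = {(0, 0), (0, 4), (1, 4), (3, 2), (3, 4)}.
Total count |C(F_5)_aff| = 5.
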